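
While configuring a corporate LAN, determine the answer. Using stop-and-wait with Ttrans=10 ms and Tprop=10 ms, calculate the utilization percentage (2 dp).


Given: Ttrans = 10 ms, Tprop = 10 ms
RTT = 2 * Tprop = 2 * 10 = 20 ms
U = Ttrans / (Ttrans + RTT)
U = 10 / (10 + 20)
U = 10 / 30 = 0.333333
U% = 33.33%

33.33


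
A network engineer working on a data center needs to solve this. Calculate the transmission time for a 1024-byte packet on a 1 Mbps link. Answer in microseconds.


Given: packet = 1024 bytes, bandwidth = 1 Mbps
Packet in bits = 1024 * 8 = 8192 bits
Bandwidth = 1 * 10^6 = 1000000 bps
Time = 8192 / 1000000 seconds
Time in us = 8192 * 10^6 / 1000000 = 8192

8192


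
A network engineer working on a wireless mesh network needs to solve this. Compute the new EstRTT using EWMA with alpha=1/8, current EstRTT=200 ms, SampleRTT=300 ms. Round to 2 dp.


Given: EstRTT = 200 ms, SampleRTT = 300 ms, alpha = 1/8
New EstRTT = (1 - alpha) * EstRTT + alpha * SampleRTT
(7/8) * 200 = 175
(1/8) * 300 = 37.5
New EstRTT = 175 + 37.5 = 212.5 ms -> 212.50 ms (2 dp)

212.50


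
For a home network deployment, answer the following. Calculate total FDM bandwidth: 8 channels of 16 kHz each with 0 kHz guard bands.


Given: 8 channels, 16 kHz each, guard = 0 kHz
Channel bandwidth = 8 * 16 = 128 kHz
Guard bands = 7 gaps * 0 kHz = 0 kHz
Total = 128 + 0 = 128 kHz

128


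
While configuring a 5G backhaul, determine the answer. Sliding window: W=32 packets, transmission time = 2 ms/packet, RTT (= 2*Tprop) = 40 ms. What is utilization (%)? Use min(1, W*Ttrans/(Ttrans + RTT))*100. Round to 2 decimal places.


Given: W = 32, Ttrans = 2 ms, RTT = 40 ms (= 2 * Tprop, Tprop = 20 ms)
Cycle time = Ttrans + RTT = 2 + 40 = 42 ms (first packet sent until its ACK returns)
W * Ttrans = 32 * 2 = 64 ms of sending per cycle
W * Ttrans / (Ttrans + RTT) = 64 / 42 = 1.523810
U = min(1, 1.523810) = 1.000000
U% = 100.00%

100.00


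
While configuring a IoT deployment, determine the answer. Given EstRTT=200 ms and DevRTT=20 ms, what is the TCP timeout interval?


Given: EstRTT = 200 ms, DevRTT = 20 ms
Timeout = EstRTT + 4 * DevRTT
4 * DevRTT = 4 * 20 = 80
Timeout = 200 + 80 = 280 ms

280


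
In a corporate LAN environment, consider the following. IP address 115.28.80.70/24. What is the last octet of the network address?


Given: IP = 115.28.80.70, prefix = /24
Subnet mask = 255.255.255.0
Last octet of IP: 70
Last octet of mask: 0
Network last octet = 70 AND 0 = 0

0


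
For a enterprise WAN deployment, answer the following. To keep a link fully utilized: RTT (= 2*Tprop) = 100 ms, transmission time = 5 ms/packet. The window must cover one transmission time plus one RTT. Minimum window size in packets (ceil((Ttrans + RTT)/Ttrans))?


Given: Ttrans = 5 ms, RTT = 100 ms (= 2 * Tprop, Tprop = 50 ms)
Time until first ACK returns = Ttrans + RTT = 5 + 100 = 105 ms
Need W * Ttrans >= Ttrans + RTT  ->  W >= (Ttrans + RTT) / Ttrans
(Ttrans + RTT) / Ttrans = 105 / 5 = 21
W_min = ceil(21) = 21

21


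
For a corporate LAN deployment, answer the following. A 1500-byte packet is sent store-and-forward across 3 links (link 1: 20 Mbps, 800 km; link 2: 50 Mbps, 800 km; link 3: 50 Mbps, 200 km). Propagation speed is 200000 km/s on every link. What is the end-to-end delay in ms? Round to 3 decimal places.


Packet = 1500 bytes = 12000 bits. Store-and-forward: sum (t_trans + t_prop) per link.
Link 1: t_trans = 12000/(20*10^6) s = 0.6000 ms; t_prop = 800/200000 s = 4.0000 ms; subtotal = 4.6000 ms
Link 2: t_trans = 12000/(50*10^6) s = 0.2400 ms; t_prop = 800/200000 s = 4.0000 ms; subtotal = 4.2400 ms
Link 3: t_trans = 12000/(50*10^6) s = 0.2400 ms; t_prop = 200/200000 s = 1.0000 ms; subtotal = 1.2400 ms
End-to-end = 4.6000 + 4.2400 + 1.2400 = 10.0800 ms -> 10.080 ms (3 dp)

10.080


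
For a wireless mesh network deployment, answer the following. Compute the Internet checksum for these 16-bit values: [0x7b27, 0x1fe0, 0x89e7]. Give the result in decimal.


Given words: [0x7b27, 0x1fe0, 0x89e7]
Step 1: Sum all words
Raw sum = 31527 + 8160 + 35303 = 74990
Step 2: Fold carry: (9454 + 1) = 9455
One's complement = ~9455 & 0xFFFF = 56080

56080


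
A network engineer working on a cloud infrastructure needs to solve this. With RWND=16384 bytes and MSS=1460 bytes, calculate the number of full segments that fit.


Given: RWND = 16384 bytes, MSS = 1460 bytes
Full segments = floor(RWND / MSS)
Full segments = floor(16384 / 1460)
Full segments = floor(11.2219) = 11

11


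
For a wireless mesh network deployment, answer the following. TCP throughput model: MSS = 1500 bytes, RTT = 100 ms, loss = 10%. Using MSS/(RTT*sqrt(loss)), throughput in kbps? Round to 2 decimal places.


Given: MSS = 1500 bytes, RTT = 100 ms, loss = 10%
RTT in seconds = 100 / 1000 = 0.1
Loss rate = 10% = 0.1
sqrt(loss) = sqrt(0.1) = 0.316227766017
Throughput (bytes/s) = 1500 / (0.1 * 0.316227766017) = 47434.1649
Throughput (kbps) = 47434.1649 * 8 / 1000 = 379.473319 -> 379.47 kbps (2 dp)

379.47


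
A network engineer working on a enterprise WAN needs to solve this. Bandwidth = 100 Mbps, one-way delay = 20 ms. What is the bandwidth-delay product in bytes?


Given: bandwidth = 100 Mbps, delay = 20 ms
BDP in bits = 100 * 10^6 * 20 / 1000
BDP in bits = 2000000
BDP in bytes = 2000000 / 8 = 250000

250000


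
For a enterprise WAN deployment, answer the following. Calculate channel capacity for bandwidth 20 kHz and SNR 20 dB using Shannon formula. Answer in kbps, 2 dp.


Given: B = 20 kHz, SNR = 20 dB
SNR linear = 10^(20/10) = 100
1 + SNR = 101
log2(101) = 6.6582114828
C = 20 * 1000 * 6.6582114828 = 133164.2297 bps
C = 133.164230 kbps -> 133.16 kbps (2 dp)

133.16


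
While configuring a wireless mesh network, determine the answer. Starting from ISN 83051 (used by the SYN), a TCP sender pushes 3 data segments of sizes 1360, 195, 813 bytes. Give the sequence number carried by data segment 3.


The SYN occupies sequence number ISN = 83051, so the first data byte is ISN + 1 = 83052.
SEQ of data segment i = (ISN + 1) + sum of payload sizes of segments 1..i-1.
Segment 1: SEQ = 83052, payload = 1360 bytes
Segment 2: SEQ = 84412, payload = 195 bytes
Segment 3: SEQ = 84607, payload = 813 bytes
SEQ of segment 3 = 83052 + 1360 + 195 = 84607

84607


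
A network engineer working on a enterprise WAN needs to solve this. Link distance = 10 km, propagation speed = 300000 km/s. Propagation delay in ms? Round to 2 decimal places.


Given: distance = 10 km, speed = 300000 km/s
Delay = distance / speed = 10 / 300000 seconds
Delay in ms = 10 * 1000 / 300000
Delay = 0.0333 ms
Rounded to 2 dp = 0.03 ms

0.03


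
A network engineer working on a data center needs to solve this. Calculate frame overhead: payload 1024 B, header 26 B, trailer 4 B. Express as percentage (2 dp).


Given: payload = 1024 B, header = 26 B, trailer = 4 B
Overhead bytes = header + trailer = 26 + 4 = 30
Total frame = payload + overhead = 1024 + 30 = 1054
Overhead % = 30 / 1054 * 100 = 2.8463% -> 2.85% (2 dp)

2.85


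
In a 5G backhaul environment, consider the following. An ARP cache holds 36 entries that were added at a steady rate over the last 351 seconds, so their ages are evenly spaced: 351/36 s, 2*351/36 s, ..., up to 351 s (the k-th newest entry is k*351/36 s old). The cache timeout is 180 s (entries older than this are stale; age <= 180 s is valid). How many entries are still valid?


Ages are k * 351/36 s for k = 1..36 (spacing = 9.7500 s).
Entry k is valid iff k * 351/36 <= 180 iff k <= 36 * 180 / 351 = 18.4615
n_valid = floor(18.4615) = 18
(n_stale = 36 - 18 = 18)

18


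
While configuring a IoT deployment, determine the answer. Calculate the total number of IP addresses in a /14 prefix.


Given: CIDR prefix /14
Host bits = 32 - 14 = 18
Total addresses = 2^18 = 262144

262144


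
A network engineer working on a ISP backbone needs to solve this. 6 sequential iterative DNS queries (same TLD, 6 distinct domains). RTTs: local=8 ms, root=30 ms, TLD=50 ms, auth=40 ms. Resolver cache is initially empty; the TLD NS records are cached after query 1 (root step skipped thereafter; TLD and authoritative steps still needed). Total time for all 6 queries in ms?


Lookup 1 (cold cache): local + root + TLD + auth = 8 + 30 + 50 + 40 = 128 ms
Lookups 2..6 (TLD NS cached -> skip root; new domain -> still ask TLD and auth): local + TLD + auth = 8 + 50 + 40 = 98 ms each
Remaining 5 lookups: 5 * 98 = 490 ms
Total = 128 + 490 = 618 ms

618


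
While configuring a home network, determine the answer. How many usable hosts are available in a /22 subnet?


Given: subnet mask /22
Host bits = 32 - 22 = 10
Total addresses = 2^10 = 1024
Usable hosts = 1024 - 2 (network + broadcast) = 1022

1022


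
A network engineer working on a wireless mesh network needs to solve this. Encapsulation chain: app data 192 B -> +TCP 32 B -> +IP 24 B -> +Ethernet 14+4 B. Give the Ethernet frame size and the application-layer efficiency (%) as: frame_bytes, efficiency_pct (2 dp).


TCP segment = 192 + 32 = 224 B
IP packet = 224 + 24 = 248 B
Ethernet frame = 248 + 14 + 4 = 266 B
Efficiency = app / frame = 192 / 266 = 0.721805 = 72.1805% -> 72.18% (2 dp)

266, 72.18


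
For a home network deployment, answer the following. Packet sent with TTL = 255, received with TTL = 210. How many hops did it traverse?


Given: initial TTL = 255, received TTL = 210
Hops = initial TTL - received TTL
Hops = 255 - 210 = 45

45


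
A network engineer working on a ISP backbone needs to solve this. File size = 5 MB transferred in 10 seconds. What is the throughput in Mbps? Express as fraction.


Given: file = 5 MB, time = 10 s
File in Mb = 5 * 8 = 40 Mb
Throughput = 40 / 10 Mbps
Throughput = 4 Mbps

4


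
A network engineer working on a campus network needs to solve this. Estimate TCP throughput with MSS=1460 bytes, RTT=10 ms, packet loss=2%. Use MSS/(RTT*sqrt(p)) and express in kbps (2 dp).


Given: MSS = 1460 bytes, RTT = 10 ms, loss = 2%
RTT in seconds = 10 / 1000 = 0.01
Loss rate = 2% = 0.02
sqrt(loss) = sqrt(0.02) = 0.141421356237
Throughput (bytes/s) = 1460 / (0.01 * 0.141421356237) = 1032375.9005
Throughput (kbps) = 1032375.9005 * 8 / 1000 = 8259.007204 -> 8259.01 kbps (2 dp)

8259.01


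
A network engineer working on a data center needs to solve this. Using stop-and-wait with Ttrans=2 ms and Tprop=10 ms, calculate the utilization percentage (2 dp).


Given: Ttrans = 2 ms, Tprop = 10 ms
RTT = 2 * Tprop = 2 * 10 = 20 ms
U = Ttrans / (Ttrans + RTT)
U = 2 / (2 + 20)
U = 2 / 22 = 0.090909
U% = 9.09%

9.09


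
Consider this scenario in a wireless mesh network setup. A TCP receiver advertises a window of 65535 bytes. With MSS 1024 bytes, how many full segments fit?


Given: RWND = 65535 bytes, MSS = 1024 bytes
Full segments = floor(RWND / MSS)
Full segments = floor(65535 / 1024)
Full segments = floor(63.999) = 63

63


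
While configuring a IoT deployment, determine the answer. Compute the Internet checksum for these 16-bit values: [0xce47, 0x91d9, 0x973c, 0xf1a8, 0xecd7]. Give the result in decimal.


Given words: [0xce47, 0x91d9, 0x973c, 0xf1a8, 0xecd7]
Step 1: Sum all words
Raw sum = 52807 + 37337 + 38716 + 61864 + 60631 = 251355
Step 2: Fold carry: (54747 + 3) = 54750
One's complement = ~54750 & 0xFFFF = 10785

10785


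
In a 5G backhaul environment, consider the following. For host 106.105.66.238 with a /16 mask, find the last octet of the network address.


Given: IP = 106.105.66.238, prefix = /16
Subnet mask = 255.255.0.0
Last octet of IP: 238
Last octet of mask: 0
Network last octet = 238 AND 0 = 0

0


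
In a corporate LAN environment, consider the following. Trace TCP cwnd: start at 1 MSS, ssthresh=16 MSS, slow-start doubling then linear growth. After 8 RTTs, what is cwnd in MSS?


RTT 0: cwnd = 1 MSS (initial)
RTT 1: cwnd = 2 MSS (slow start, doubled)
RTT 2: cwnd = 4 MSS (slow start, doubled)
RTT 3: cwnd = 8 MSS (slow start, doubled)
RTT 4: cwnd = 16 MSS (slow start, doubled)
RTT 5: cwnd = 17 MSS (congestion avoidance, +1)
RTT 6: cwnd = 18 MSS (congestion avoidance, +1)
RTT 7: cwnd = 19 MSS (congestion avoidance, +1)
RTT 8: cwnd = 20 MSS (congestion avoidance, +1)

20


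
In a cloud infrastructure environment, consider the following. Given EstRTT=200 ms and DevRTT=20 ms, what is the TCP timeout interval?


Given: EstRTT = 200 ms, DevRTT = 20 ms
Timeout = EstRTT + 4 * DevRTT
4 * DevRTT = 4 * 20 = 80
Timeout = 200 + 80 = 280 ms

280


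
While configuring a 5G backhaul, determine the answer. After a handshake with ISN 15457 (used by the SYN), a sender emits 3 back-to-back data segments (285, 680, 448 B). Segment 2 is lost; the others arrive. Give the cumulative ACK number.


SYN uses sequence number 15457; first data byte = ISN + 1 = 15458.
Segment 1: SEQ = 15458, len = 285 B, covers [15458, 15742]
Segment 2: SEQ = 15743, len = 680 B, covers [15743, 16422] [LOST]
Segment 3: SEQ = 16423, len = 448 B, covers [16423, 16870]
In-order data received: bytes [15458, 15742] (segments 1..1).
Segment 2 missing -> gap begins at byte 15743; later segments buffered out of order.
Cumulative ACK = next expected in-order byte = 15458 + 285 = 15743

15743


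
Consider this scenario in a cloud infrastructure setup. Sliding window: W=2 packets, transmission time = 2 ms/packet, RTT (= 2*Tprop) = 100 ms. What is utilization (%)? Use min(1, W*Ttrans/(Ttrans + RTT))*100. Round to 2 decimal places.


Given: W = 2, Ttrans = 2 ms, RTT = 100 ms (= 2 * Tprop, Tprop = 50 ms)
Cycle time = Ttrans + RTT = 2 + 100 = 102 ms (first packet sent until its ACK returns)
W * Ttrans = 2 * 2 = 4 ms of sending per cycle
W * Ttrans / (Ttrans + RTT) = 4 / 102 = 0.039216
U = min(1, 0.039216) = 0.039216
U% = 3.92%

3.92


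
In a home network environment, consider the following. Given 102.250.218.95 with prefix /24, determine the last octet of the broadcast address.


Given: IP = 102.250.218.95, prefix = /24
Host bits = 32 - 24 = 8
Network last octet = 95 AND mask = 0
Host part size = 2^8 - 1 = 255
Broadcast last octet = 0 OR 255 = 255

255


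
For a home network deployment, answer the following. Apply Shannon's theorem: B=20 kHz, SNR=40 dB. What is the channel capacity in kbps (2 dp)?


Given: B = 20 kHz, SNR = 40 dB
SNR linear = 10^(40/10) = 10000
1 + SNR = 10001
log2(10001) = 13.2878566418
C = 20 * 1000 * 13.2878566418 = 265757.1328 bps
C = 265.757133 kbps -> 265.76 kbps (2 dp)

265.76


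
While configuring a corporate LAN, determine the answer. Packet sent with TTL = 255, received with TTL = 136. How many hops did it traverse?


Given: initial TTL = 255, received TTL = 136
Hops = initial TTL - received TTL
Hops = 255 - 136 = 119

119


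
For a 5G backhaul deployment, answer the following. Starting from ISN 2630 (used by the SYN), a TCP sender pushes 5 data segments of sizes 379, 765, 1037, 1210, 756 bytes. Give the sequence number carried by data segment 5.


The SYN occupies sequence number ISN = 2630, so the first data byte is ISN + 1 = 2631.
SEQ of data segment i = (ISN + 1) + sum of payload sizes of segments 1..i-1.
Segment 1: SEQ = 2631, payload = 379 bytes
Segment 2: SEQ = 3010, payload = 765 bytes
Segment 3: SEQ = 3775, payload = 1037 bytes
Segment 4: SEQ = 4812, payload = 1210 bytes
Segment 5: SEQ = 6022, payload = 756 bytes
SEQ of segment 5 = 2631 + 379 + 765 + 1037 + 1210 = 6022

6022


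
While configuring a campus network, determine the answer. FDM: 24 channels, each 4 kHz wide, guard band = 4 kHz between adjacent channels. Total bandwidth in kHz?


Given: 24 channels, 4 kHz each, guard = 4 kHz
Channel bandwidth = 24 * 4 = 96 kHz
Guard bands = 23 gaps * 4 kHz = 92 kHz
Total = 96 + 92 = 188 kHz

188


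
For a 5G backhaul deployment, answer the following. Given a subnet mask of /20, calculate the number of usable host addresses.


Given: subnet mask /20
Host bits = 32 - 20 = 12
Total addresses = 2^12 = 4096
Usable hosts = 4096 - 2 (network + broadcast) = 4094

4094


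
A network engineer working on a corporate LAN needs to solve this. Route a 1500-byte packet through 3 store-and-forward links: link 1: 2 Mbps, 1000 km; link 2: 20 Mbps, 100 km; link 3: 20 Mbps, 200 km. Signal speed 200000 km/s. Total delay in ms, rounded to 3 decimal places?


Packet = 1500 bytes = 12000 bits. Store-and-forward: sum (t_trans + t_prop) per link.
Link 1: t_trans = 12000/(2*10^6) s = 6.0000 ms; t_prop = 1000/200000 s = 5.0000 ms; subtotal = 11.0000 ms
Link 2: t_trans = 12000/(20*10^6) s = 0.6000 ms; t_prop = 100/200000 s = 0.5000 ms; subtotal = 1.1000 ms
Link 3: t_trans = 12000/(20*10^6) s = 0.6000 ms; t_prop = 200/200000 s = 1.0000 ms; subtotal = 1.6000 ms
End-to-end = 11.0000 + 1.1000 + 1.6000 = 13.7000 ms -> 13.700 ms (3 dp)

13.700


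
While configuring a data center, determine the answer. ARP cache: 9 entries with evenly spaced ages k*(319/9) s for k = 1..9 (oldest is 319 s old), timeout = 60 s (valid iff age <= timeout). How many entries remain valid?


Ages are k * 319/9 s for k = 1..9 (spacing = 35.4444 s).
Entry k is valid iff k * 319/9 <= 60 iff k <= 9 * 60 / 319 = 1.6928
n_valid = floor(1.6928) = 1
(n_stale = 9 - 1 = 8)

1


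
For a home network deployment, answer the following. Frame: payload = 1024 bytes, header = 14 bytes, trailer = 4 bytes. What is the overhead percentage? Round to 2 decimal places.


Given: payload = 1024 B, header = 14 B, trailer = 4 B
Overhead bytes = header + trailer = 14 + 4 = 18
Total frame = payload + overhead = 1024 + 18 = 1042
Overhead % = 18 / 1042 * 100 = 1.7274% -> 1.73% (2 dp)

1.73


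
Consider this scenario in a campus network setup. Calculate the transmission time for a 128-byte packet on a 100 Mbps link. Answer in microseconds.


Given: packet = 128 bytes, bandwidth = 100 Mbps
Packet in bits = 128 * 8 = 1024 bits
Bandwidth = 100 * 10^6 = 100000000 bps
Time = 1024 / 100000000 seconds
Time in us = 1024 * 10^6 / 100000000 = 10.24

10.24


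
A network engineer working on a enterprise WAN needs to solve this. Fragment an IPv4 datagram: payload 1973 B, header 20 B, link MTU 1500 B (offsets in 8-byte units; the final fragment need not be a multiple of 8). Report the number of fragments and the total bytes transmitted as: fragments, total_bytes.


Max data per non-final fragment = floor((MTU - header)/8)*8 = floor((1500 - 20)/8)*8 = floor(1480/8)*8 = 1480 B
Final fragment needs no 8-byte alignment: it can carry up to MTU - header = 1480 B
Non-final fragments needed = ceil((payload - 1480) / 1480) = ceil(493/1480) = ceil(0.3331) = 1
Number of fragments = 1 + 1 = 2
Fragment sizes (data): 1 * 1480 B + 493 B (last, 493 <= 1480 OK)
Total bytes sent = payload + n_frags * header = 1973 + 2*20 = 1973 + 40 = 2013 B

2, 2013


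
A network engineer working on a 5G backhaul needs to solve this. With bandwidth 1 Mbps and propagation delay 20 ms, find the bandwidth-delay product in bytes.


Given: bandwidth = 1 Mbps, delay = 20 ms
BDP in bits = 1 * 10^6 * 20 / 1000
BDP in bits = 20000
BDP in bytes = 20000 / 8 = 2500

2500


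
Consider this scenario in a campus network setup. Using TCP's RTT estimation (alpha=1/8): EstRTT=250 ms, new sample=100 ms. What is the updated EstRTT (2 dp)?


Given: EstRTT = 250 ms, SampleRTT = 100 ms, alpha = 1/8
New EstRTT = (1 - alpha) * EstRTT + alpha * SampleRTT
(7/8) * 250 = 218.75
(1/8) * 100 = 12.5
New EstRTT = 218.75 + 12.5 = 231.25 ms -> 231.25 ms (2 dp)

231.25


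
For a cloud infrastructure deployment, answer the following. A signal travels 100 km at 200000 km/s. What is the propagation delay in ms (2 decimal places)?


Given: distance = 100 km, speed = 200000 km/s
Delay = distance / speed = 100 / 200000 seconds
Delay in ms = 100 * 1000 / 200000
Delay = 0.5000 ms
Rounded to 2 dp = 0.50 ms

0.50


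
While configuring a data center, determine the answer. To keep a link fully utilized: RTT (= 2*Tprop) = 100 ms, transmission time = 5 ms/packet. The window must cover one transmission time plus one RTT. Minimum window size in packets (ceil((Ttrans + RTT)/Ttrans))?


Given: Ttrans = 5 ms, RTT = 100 ms (= 2 * Tprop, Tprop = 50 ms)
Time until first ACK returns = Ttrans + RTT = 5 + 100 = 105 ms
Need W * Ttrans >= Ttrans + RTT  ->  W >= (Ttrans + RTT) / Ttrans
(Ttrans + RTT) / Ttrans = 105 / 5 = 21
W_min = ceil(21) = 21

21


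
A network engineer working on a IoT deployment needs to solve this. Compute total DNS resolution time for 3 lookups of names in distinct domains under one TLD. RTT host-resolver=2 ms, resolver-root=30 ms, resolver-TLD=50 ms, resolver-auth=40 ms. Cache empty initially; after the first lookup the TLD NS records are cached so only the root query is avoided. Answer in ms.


Lookup 1 (cold cache): local + root + TLD + auth = 2 + 30 + 50 + 40 = 122 ms
Lookups 2..3 (TLD NS cached -> skip root; new domain -> still ask TLD and auth): local + TLD + auth = 2 + 50 + 40 = 92 ms each
Remaining 2 lookups: 2 * 92 = 184 ms
Total = 122 + 184 = 306 ms

306


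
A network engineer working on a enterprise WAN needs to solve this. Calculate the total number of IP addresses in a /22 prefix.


Given: CIDR prefix /22
Host bits = 32 - 22 = 10
Total addresses = 2^10 = 1024

1024


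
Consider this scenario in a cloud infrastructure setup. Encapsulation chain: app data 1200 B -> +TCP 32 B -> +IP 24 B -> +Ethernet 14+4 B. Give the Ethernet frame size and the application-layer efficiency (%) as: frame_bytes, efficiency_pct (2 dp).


TCP segment = 1200 + 32 = 1232 B
IP packet = 1232 + 24 = 1256 B
Ethernet frame = 1256 + 14 + 4 = 1274 B
Efficiency = app / frame = 1200 / 1274 = 0.941915 = 94.1915% -> 94.19% (2 dp)

1274, 94.19


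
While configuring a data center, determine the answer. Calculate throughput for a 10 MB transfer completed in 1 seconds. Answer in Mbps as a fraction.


Given: file = 10 MB, time = 1 s
File in Mb = 10 * 8 = 80 Mb
Throughput = 80 / 1 Mbps
Throughput = 80 Mbps

80


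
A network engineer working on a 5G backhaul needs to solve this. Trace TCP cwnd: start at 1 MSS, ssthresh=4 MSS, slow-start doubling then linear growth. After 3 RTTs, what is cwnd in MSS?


RTT 0: cwnd = 1 MSS (initial)
RTT 1: cwnd = 2 MSS (slow start, doubled)
RTT 2: cwnd = 4 MSS (slow start, doubled)
RTT 3: cwnd = 5 MSS (congestion avoidance, +1)

5


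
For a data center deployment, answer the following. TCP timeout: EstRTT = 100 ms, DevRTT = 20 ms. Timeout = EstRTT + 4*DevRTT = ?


Given: EstRTT = 100 ms, DevRTT = 20 ms
Timeout = EstRTT + 4 * DevRTT
4 * DevRTT = 4 * 20 = 80
Timeout = 100 + 80 = 180 ms

180


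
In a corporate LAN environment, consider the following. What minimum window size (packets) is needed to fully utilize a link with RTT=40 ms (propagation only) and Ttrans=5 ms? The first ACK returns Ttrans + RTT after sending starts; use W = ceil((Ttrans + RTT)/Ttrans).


Given: Ttrans = 5 ms, RTT = 40 ms (= 2 * Tprop, Tprop = 20 ms)
Time until first ACK returns = Ttrans + RTT = 5 + 40 = 45 ms
Need W * Ttrans >= Ttrans + RTT  ->  W >= (Ttrans + RTT) / Ttrans
(Ttrans + RTT) / Ttrans = 45 / 5 = 9
W_min = ceil(9) = 9

9


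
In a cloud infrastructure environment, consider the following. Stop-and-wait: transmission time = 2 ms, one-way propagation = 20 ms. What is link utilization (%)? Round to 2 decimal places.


Given: Ttrans = 2 ms, Tprop = 20 ms
RTT = 2 * Tprop = 2 * 20 = 40 ms
U = Ttrans / (Ttrans + RTT)
U = 2 / (2 + 40)
U = 2 / 42 = 0.047619
U% = 4.76%

4.76


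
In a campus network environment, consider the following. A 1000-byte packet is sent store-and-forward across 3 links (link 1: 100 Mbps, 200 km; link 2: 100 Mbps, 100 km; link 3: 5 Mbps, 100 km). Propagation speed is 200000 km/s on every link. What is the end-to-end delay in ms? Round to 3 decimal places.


Packet = 1000 bytes = 8000 bits. Store-and-forward: sum (t_trans + t_prop) per link.
Link 1: t_trans = 8000/(100*10^6) s = 0.0800 ms; t_prop = 200/200000 s = 1.0000 ms; subtotal = 1.0800 ms
Link 2: t_trans = 8000/(100*10^6) s = 0.0800 ms; t_prop = 100/200000 s = 0.5000 ms; subtotal = 0.5800 ms
Link 3: t_trans = 8000/(5*10^6) s = 1.6000 ms; t_prop = 100/200000 s = 0.5000 ms; subtotal = 2.1000 ms
End-to-end = 1.0800 + 0.5800 + 2.1000 = 3.7600 ms -> 3.760 ms (3 dp)

3.760


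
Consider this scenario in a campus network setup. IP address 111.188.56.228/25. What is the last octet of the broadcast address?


Given: IP = 111.188.56.228, prefix = /25
Host bits = 32 - 25 = 7
Network last octet = 228 AND mask = 128
Host part size = 2^7 - 1 = 127
Broadcast last octet = 128 OR 127 = 255

255


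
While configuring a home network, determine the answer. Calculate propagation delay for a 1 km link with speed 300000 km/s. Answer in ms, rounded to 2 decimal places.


Given: distance = 1 km, speed = 300000 km/s
Delay = distance / speed = 1 / 300000 seconds
Delay in ms = 1 * 1000 / 300000
Delay = 0.0033 ms
Rounded to 2 dp = 0.00 ms

0.00


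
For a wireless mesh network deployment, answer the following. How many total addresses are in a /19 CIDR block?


Given: CIDR prefix /19
Host bits = 32 - 19 = 13
Total addresses = 2^13 = 8192

8192


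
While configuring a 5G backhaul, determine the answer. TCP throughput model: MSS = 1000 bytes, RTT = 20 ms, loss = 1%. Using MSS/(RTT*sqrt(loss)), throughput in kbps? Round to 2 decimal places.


Given: MSS = 1000 bytes, RTT = 20 ms, loss = 1%
RTT in seconds = 20 / 1000 = 0.02
Loss rate = 1% = 0.01
sqrt(loss) = sqrt(0.01) = 0.1
Throughput (bytes/s) = 1000 / (0.02 * 0.1) = 500000.0000
Throughput (kbps) = 500000.0000 * 8 / 1000 = 4000.000000 -> 4000.00 kbps (2 dp)

4000.00


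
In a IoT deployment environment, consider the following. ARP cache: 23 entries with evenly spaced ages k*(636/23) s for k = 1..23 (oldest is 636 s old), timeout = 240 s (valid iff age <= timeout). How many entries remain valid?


Ages are k * 636/23 s for k = 1..23 (spacing = 27.6522 s).
Entry k is valid iff k * 636/23 <= 240 iff k <= 23 * 240 / 636 = 8.6792
n_valid = floor(8.6792) = 8
(n_stale = 23 - 8 = 15)

8


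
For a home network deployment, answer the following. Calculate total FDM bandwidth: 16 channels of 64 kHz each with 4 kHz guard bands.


Given: 16 channels, 64 kHz each, guard = 4 kHz
Channel bandwidth = 16 * 64 = 1024 kHz
Guard bands = 15 gaps * 4 kHz = 60 kHz
Total = 1024 + 60 = 1084 kHz

1084


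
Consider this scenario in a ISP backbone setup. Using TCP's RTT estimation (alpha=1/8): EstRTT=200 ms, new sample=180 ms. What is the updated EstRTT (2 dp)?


Given: EstRTT = 200 ms, SampleRTT = 180 ms, alpha = 1/8
New EstRTT = (1 - alpha) * EstRTT + alpha * SampleRTT
(7/8) * 200 = 175
(1/8) * 180 = 22.5
New EstRTT = 175 + 22.5 = 197.5 ms -> 197.50 ms (2 dp)

197.50


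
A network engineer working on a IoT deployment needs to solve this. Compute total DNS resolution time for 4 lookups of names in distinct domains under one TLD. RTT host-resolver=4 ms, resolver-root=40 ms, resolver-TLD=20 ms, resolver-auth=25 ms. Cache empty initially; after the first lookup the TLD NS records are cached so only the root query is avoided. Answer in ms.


Lookup 1 (cold cache): local + root + TLD + auth = 4 + 40 + 20 + 25 = 89 ms
Lookups 2..4 (TLD NS cached -> skip root; new domain -> still ask TLD and auth): local + TLD + auth = 4 + 20 + 25 = 49 ms each
Remaining 3 lookups: 3 * 49 = 147 ms
Total = 89 + 147 = 236 ms

236


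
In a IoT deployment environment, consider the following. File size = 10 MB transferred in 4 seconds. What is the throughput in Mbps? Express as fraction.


Given: file = 10 MB, time = 4 s
File in Mb = 10 * 8 = 80 Mb
Throughput = 80 / 4 Mbps
Throughput = 20 Mbps

20


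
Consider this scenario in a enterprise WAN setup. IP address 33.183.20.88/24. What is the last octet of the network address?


Given: IP = 33.183.20.88, prefix = /24
Subnet mask = 255.255.255.0
Last octet of IP: 88
Last octet of mask: 0
Network last octet = 88 AND 0 = 0

0


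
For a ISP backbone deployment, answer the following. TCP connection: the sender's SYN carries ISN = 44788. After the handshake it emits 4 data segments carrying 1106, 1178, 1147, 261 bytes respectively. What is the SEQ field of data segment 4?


The SYN occupies sequence number ISN = 44788, so the first data byte is ISN + 1 = 44789.
SEQ of data segment i = (ISN + 1) + sum of payload sizes of segments 1..i-1.
Segment 1: SEQ = 44789, payload = 1106 bytes
Segment 2: SEQ = 45895, payload = 1178 bytes
Segment 3: SEQ = 47073, payload = 1147 bytes
Segment 4: SEQ = 48220, payload = 261 bytes
SEQ of segment 4 = 44789 + 1106 + 1178 + 1147 = 48220

48220


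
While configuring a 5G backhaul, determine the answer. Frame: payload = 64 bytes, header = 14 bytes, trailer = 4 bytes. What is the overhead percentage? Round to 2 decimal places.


Given: payload = 64 B, header = 14 B, trailer = 4 B
Overhead bytes = header + trailer = 14 + 4 = 18
Total frame = payload + overhead = 64 + 18 = 82
Overhead % = 18 / 82 * 100 = 21.9512% -> 21.95% (2 dp)

21.95


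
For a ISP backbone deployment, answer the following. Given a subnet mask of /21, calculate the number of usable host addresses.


Given: subnet mask /21
Host bits = 32 - 21 = 11
Total addresses = 2^11 = 2048
Usable hosts = 2048 - 2 (network + broadcast) = 2046

2046


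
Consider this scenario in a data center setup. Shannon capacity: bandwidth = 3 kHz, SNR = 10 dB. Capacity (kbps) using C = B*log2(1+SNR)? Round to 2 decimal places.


Given: B = 3 kHz, SNR = 10 dB
SNR linear = 10^(10/10) = 10
1 + SNR = 11
log2(11) = 3.4594316186
C = 3 * 1000 * 3.4594316186 = 10378.2949 bps
C = 10.378295 kbps -> 10.38 kbps (2 dp)

10.38


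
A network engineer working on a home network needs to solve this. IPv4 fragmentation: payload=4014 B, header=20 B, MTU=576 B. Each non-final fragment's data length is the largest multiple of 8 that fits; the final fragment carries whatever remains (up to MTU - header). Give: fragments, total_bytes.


Max data per non-final fragment = floor((MTU - header)/8)*8 = floor((576 - 20)/8)*8 = floor(556/8)*8 = 552 B
Final fragment needs no 8-byte alignment: it can carry up to MTU - header = 556 B
Non-final fragments needed = ceil((payload - 556) / 552) = ceil(3458/552) = ceil(6.2645) = 7
Number of fragments = 7 + 1 = 8
Fragment sizes (data): 7 * 552 B + 150 B (last, 150 <= 556 OK)
Total bytes sent = payload + n_frags * header = 4014 + 8*20 = 4014 + 160 = 4174 B

8, 4174


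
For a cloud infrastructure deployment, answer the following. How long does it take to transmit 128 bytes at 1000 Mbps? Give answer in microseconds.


Given: packet = 128 bytes, bandwidth = 1000 Mbps
Packet in bits = 128 * 8 = 1024 bits
Bandwidth = 1000 * 10^6 = 1000000000 bps
Time = 1024 / 1000000000 seconds
Time in us = 1024 * 10^6 / 1000000000 = 1.024

1.024


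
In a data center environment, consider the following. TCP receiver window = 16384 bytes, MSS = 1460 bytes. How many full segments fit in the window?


Given: RWND = 16384 bytes, MSS = 1460 bytes
Full segments = floor(RWND / MSS)
Full segments = floor(16384 / 1460)
Full segments = floor(11.2219) = 11

11


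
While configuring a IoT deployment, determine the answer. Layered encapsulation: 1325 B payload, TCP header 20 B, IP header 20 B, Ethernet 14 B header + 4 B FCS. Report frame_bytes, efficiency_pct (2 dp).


TCP segment = 1325 + 20 = 1345 B
IP packet = 1345 + 20 = 1365 B
Ethernet frame = 1365 + 14 + 4 = 1383 B
Efficiency = app / frame = 1325 / 1383 = 0.958062 = 95.8062% -> 95.81% (2 dp)

1383, 95.81


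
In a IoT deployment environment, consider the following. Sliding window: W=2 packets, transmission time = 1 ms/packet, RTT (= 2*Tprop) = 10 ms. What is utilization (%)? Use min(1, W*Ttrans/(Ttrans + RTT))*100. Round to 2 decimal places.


Given: W = 2, Ttrans = 1 ms, RTT = 10 ms (= 2 * Tprop, Tprop = 5 ms)
Cycle time = Ttrans + RTT = 1 + 10 = 11 ms (first packet sent until its ACK returns)
W * Ttrans = 2 * 1 = 2 ms of sending per cycle
W * Ttrans / (Ttrans + RTT) = 2 / 11 = 0.181818
U = min(1, 0.181818) = 0.181818
U% = 18.18%

18.18


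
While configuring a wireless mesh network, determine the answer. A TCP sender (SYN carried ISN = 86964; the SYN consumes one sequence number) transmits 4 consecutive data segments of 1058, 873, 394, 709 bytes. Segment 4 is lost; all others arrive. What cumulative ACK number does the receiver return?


SYN uses sequence number 86964; first data byte = ISN + 1 = 86965.
Segment 1: SEQ = 86965, len = 1058 B, covers [86965, 88022]
Segment 2: SEQ = 88023, len = 873 B, covers [88023, 88895]
Segment 3: SEQ = 88896, len = 394 B, covers [88896, 89289]
Segment 4: SEQ = 89290, len = 709 B, covers [89290, 89998] [LOST]
In-order data received: bytes [86965, 89289] (segments 1..3).
Segment 4 missing -> gap begins at byte 89290.
Cumulative ACK = next expected in-order byte = 86965 + 1058 + 873 + 394 = 89290

89290


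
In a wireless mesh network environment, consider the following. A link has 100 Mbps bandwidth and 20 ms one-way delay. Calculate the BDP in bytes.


Given: bandwidth = 100 Mbps, delay = 20 ms
BDP in bits = 100 * 10^6 * 20 / 1000
BDP in bits = 2000000
BDP in bytes = 2000000 / 8 = 250000

250000


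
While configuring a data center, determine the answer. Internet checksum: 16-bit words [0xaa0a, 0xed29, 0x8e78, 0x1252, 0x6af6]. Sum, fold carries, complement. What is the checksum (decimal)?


Given words: [0xaa0a, 0xed29, 0x8e78, 0x1252, 0x6af6]
Step 1: Sum all words
Raw sum = 43530 + 60713 + 36472 + 4690 + 27382 = 172787
Step 2: Fold carry: (41715 + 2) = 41717
One's complement = ~41717 & 0xFFFF = 23818

23818


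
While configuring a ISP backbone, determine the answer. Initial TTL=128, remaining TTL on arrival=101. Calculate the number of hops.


Given: initial TTL = 128, received TTL = 101
Hops = initial TTL - received TTL
Hops = 128 - 101 = 27

27


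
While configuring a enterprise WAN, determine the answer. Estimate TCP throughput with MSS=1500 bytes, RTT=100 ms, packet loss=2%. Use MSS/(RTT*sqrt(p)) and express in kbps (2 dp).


Given: MSS = 1500 bytes, RTT = 100 ms, loss = 2%
RTT in seconds = 100 / 1000 = 0.1
Loss rate = 2% = 0.02
sqrt(loss) = sqrt(0.02) = 0.141421356237
Throughput (bytes/s) = 1500 / (0.1 * 0.141421356237) = 106066.0172
Throughput (kbps) = 106066.0172 * 8 / 1000 = 848.528137 -> 848.53 kbps (2 dp)

848.53


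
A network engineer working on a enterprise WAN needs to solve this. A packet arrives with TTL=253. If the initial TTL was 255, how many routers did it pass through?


Given: initial TTL = 255, received TTL = 253
Hops = initial TTL - received TTL
Hops = 255 - 253 = 2

2


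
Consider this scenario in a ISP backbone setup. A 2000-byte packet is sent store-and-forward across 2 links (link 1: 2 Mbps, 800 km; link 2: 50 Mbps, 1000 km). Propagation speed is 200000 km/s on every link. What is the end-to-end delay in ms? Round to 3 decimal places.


Packet = 2000 bytes = 16000 bits. Store-and-forward: sum (t_trans + t_prop) per link.
Link 1: t_trans = 16000/(2*10^6) s = 8.0000 ms; t_prop = 800/200000 s = 4.0000 ms; subtotal = 12.0000 ms
Link 2: t_trans = 16000/(50*10^6) s = 0.3200 ms; t_prop = 1000/200000 s = 5.0000 ms; subtotal = 5.3200 ms
End-to-end = 12.0000 + 5.3200 = 17.3200 ms -> 17.320 ms (3 dp)

17.320


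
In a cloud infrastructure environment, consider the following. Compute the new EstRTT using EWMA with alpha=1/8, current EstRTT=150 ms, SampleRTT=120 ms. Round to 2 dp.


Given: EstRTT = 150 ms, SampleRTT = 120 ms, alpha = 1/8
New EstRTT = (1 - alpha) * EstRTT + alpha * SampleRTT
(7/8) * 150 = 131.25
(1/8) * 120 = 15
New EstRTT = 131.25 + 15 = 146.25 ms -> 146.25 ms (2 dp)

146.25


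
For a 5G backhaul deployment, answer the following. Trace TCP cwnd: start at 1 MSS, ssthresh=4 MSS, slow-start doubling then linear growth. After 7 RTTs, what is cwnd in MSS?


RTT 0: cwnd = 1 MSS (initial)
RTT 1: cwnd = 2 MSS (slow start, doubled)
RTT 2: cwnd = 4 MSS (slow start, doubled)
RTT 3: cwnd = 5 MSS (congestion avoidance, +1)
RTT 4: cwnd = 6 MSS (congestion avoidance, +1)
RTT 5: cwnd = 7 MSS (congestion avoidance, +1)
RTT 6: cwnd = 8 MSS (congestion avoidance, +1)
RTT 7: cwnd = 9 MSS (congestion avoidance, +1)

9


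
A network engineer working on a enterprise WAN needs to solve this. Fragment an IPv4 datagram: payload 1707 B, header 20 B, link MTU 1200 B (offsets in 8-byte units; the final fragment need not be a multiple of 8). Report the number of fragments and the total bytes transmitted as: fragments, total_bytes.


Max data per non-final fragment = floor((MTU - header)/8)*8 = floor((1200 - 20)/8)*8 = floor(1180/8)*8 = 1176 B
Final fragment needs no 8-byte alignment: it can carry up to MTU - header = 1180 B
Non-final fragments needed = ceil((payload - 1180) / 1176) = ceil(527/1176) = ceil(0.4481) = 1
Number of fragments = 1 + 1 = 2
Fragment sizes (data): 1 * 1176 B + 531 B (last, 531 <= 1180 OK)
Total bytes sent = payload + n_frags * header = 1707 + 2*20 = 1707 + 40 = 1747 B

2, 1747


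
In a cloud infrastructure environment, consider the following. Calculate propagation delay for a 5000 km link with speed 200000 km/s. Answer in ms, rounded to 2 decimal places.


Given: distance = 5000 km, speed = 200000 km/s
Delay = distance / speed = 5000 / 200000 seconds
Delay in ms = 5000 * 1000 / 200000
Delay = 25.0000 ms
Rounded to 2 dp = 25.00 ms

25.00


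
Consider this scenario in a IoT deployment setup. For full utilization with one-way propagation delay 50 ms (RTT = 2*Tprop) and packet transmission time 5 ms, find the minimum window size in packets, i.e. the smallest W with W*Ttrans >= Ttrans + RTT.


Given: Ttrans = 5 ms, RTT = 100 ms (= 2 * Tprop, Tprop = 50 ms)
Time until first ACK returns = Ttrans + RTT = 5 + 100 = 105 ms
Need W * Ttrans >= Ttrans + RTT  ->  W >= (Ttrans + RTT) / Ttrans
(Ttrans + RTT) / Ttrans = 105 / 5 = 21
W_min = ceil(21) = 21

21


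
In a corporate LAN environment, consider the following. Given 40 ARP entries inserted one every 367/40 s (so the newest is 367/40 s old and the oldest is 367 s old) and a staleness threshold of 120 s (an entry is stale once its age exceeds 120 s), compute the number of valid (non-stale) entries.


Ages are k * 367/40 s for k = 1..40 (spacing = 9.1750 s).
Entry k is valid iff k * 367/40 <= 120 iff k <= 40 * 120 / 367 = 13.0790
n_valid = floor(13.0790) = 13
(n_stale = 40 - 13 = 27)

13


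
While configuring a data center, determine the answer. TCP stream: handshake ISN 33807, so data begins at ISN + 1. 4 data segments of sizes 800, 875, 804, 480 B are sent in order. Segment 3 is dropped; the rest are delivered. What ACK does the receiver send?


SYN uses sequence number 33807; first data byte = ISN + 1 = 33808.
Segment 1: SEQ = 33808, len = 800 B, covers [33808, 34607]
Segment 2: SEQ = 34608, len = 875 B, covers [34608, 35482]
Segment 3: SEQ = 35483, len = 804 B, covers [35483, 36286] [LOST]
Segment 4: SEQ = 36287, len = 480 B, covers [36287, 36766]
In-order data received: bytes [33808, 35482] (segments 1..2).
Segment 3 missing -> gap begins at byte 35483; later segments buffered out of order.
Cumulative ACK = next expected in-order byte = 33808 + 800 + 875 = 35483

35483


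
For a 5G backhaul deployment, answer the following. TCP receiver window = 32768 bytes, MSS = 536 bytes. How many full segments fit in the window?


Given: RWND = 32768 bytes, MSS = 536 bytes
Full segments = floor(RWND / MSS)
Full segments = floor(32768 / 536)
Full segments = floor(61.1343) = 61

61


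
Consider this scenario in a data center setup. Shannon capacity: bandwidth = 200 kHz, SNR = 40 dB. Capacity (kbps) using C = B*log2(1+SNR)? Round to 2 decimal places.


Given: B = 200 kHz, SNR = 40 dB
SNR linear = 10^(40/10) = 10000
1 + SNR = 10001
log2(10001) = 13.2878566418
C = 200 * 1000 * 13.2878566418 = 2657571.3284 bps
C = 2657.571328 kbps -> 2657.57 kbps (2 dp)

2657.57


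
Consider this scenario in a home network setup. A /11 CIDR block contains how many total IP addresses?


Given: CIDR prefix /11
Host bits = 32 - 11 = 21
Total addresses = 2^21 = 2097152

2097152


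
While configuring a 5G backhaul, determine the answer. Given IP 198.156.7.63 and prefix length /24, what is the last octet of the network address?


Given: IP = 198.156.7.63, prefix = /24
Subnet mask = 255.255.255.0
Last octet of IP: 63
Last octet of mask: 0
Network last octet = 63 AND 0 = 0

0
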